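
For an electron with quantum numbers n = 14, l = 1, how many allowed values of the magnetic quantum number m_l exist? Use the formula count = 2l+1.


m_l ranges from -l to +l in integer steps
So m_l goes from -1 to +1
Count = 2l + 1 = 2*1 + 1
= 3

3


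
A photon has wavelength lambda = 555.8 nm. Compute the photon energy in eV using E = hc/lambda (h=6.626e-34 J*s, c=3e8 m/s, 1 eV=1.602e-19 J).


E = hc / lambda
= (6.626e-34)(3e8) / (555.8e-9)
= 1.9878e-25 / 5.5580e-07
= 3.5765e-19 J
Converting to eV: 3.5765e-19 / 1.602e-19
= 2.2325 eV

2.2325


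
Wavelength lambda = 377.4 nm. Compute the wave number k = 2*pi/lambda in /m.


k = 2 * pi / lambda
= 6.2832 / (377.4e-9)
= 6.2832 / 3.7740e-07
= 1.6649e+07 /m

1.6649e+07


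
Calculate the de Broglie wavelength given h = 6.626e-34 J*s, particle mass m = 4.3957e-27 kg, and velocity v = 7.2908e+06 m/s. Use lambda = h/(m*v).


lambda = h / (m * v)
= 6.626e-34 / (4.3957e-27 * 7.2908e+06)
= 6.626e-34 / 3.2048e-20
= 2.0675e-14 m

2.0675e-14


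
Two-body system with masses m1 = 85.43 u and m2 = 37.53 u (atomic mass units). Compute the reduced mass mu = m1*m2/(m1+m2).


mu = m1 * m2 / (m1 + m2)
= 85.43 * 37.53 / (85.43 + 37.53)
= 3206.1879 / 122.96
= 26.075 u

26.075


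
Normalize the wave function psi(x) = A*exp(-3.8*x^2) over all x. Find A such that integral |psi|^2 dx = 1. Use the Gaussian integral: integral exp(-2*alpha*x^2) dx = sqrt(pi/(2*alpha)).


integral |psi|^2 dx = A^2 * sqrt(pi/(2*alpha)) = 1
A^2 = sqrt(2*alpha/pi)
= sqrt(2 * 3.8 / pi)
= 1.555363
A = sqrt(1.555363)
= 1.2471

1.2471


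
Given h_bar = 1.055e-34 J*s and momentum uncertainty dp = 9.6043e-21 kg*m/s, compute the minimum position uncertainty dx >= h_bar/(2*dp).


dx = h_bar / (2 * dp)
= 1.055e-34 / (2 * 9.6043e-21)
= 1.055e-34 / 1.9209e-20
= 5.4923e-15 m

5.4923e-15


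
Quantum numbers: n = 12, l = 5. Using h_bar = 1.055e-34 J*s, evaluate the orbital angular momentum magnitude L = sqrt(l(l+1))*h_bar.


L = sqrt(l*(l+1)) * h_bar
= sqrt(5 * 6) * 1.055e-34
= sqrt(30) * 1.055e-34
= 5.4772 * 1.055e-34
= 5.7785e-34 J*s

5.7785e-34


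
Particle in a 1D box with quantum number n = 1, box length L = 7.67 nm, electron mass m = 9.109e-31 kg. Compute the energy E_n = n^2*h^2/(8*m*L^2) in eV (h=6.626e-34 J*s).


E = n^2 * h^2 / (8 * m * L^2)
= 1^2 * (6.626e-34)^2 / (8 * 9.109e-31 * (7.67e-9)^2)
= 1 * 4.3904e-67 / (8 * 9.109e-31 * 5.8829e-17)
= 1.0241e-21 J
= 0.0064 eV

0.0064


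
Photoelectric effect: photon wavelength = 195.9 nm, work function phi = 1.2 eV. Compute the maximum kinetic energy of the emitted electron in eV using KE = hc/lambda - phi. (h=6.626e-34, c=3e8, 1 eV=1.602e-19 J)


E_photon = hc / lambda
= (6.626e-34)(3e8) / (195.9e-9)
= 1.0147e-18 J
= 6.334 eV
KE = E_photon - phi
= 6.334 - 1.2
= 5.134 eV

5.134


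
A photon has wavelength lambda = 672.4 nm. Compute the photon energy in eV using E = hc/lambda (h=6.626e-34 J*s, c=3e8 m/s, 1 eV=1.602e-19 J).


E = hc / lambda
= (6.626e-34)(3e8) / (672.4e-9)
= 1.9878e-25 / 6.7240e-07
= 2.9563e-19 J
Converting to eV: 2.9563e-19 / 1.602e-19
= 1.8454 eV

1.8454


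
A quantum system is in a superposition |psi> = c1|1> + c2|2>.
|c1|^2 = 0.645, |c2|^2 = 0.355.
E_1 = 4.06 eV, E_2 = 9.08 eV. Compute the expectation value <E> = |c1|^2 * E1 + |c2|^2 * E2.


<E> = |c1|^2 * E1 + |c2|^2 * E2
= 0.645 * 4.06 + 0.355 * 9.08
= 2.6187 + 3.2234
= 5.8421 eV

5.8421


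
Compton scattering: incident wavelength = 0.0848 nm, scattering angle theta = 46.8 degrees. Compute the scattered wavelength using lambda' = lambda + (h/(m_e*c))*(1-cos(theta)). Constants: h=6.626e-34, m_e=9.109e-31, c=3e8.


Compton wavelength: h/(m_e*c) = 2.4247e-12 m
d_lambda = 2.4247e-12 * (1 - cos(46.8 deg))
= 2.4247e-12 * 0.315453
= 7.6488e-13 m = 0.000765 nm
lambda' = 0.0848 + 0.000765
= 0.085565 nm

0.085565


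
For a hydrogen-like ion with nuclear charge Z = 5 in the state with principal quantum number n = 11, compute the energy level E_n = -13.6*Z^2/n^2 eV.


E_n = -13.6 * Z^2 / n^2
= -13.6 * 5^2 / 11^2
= -13.6 * 25 / 121
= -2.8099 eV

-2.8099


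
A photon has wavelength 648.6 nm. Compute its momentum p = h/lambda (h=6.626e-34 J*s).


p = h / lambda
= 6.626e-34 / (648.6e-9)
= 6.626e-34 / 6.4860e-07
= 1.0216e-27 kg*m/s

1.0216e-27


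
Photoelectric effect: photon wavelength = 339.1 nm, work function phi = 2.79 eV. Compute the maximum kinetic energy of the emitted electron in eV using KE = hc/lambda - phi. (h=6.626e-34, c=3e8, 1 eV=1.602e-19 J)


E_photon = hc / lambda
= (6.626e-34)(3e8) / (339.1e-9)
= 5.8620e-19 J
= 3.6592 eV
KE = E_photon - phi
= 3.6592 - 2.79
= 0.8692 eV

0.8692


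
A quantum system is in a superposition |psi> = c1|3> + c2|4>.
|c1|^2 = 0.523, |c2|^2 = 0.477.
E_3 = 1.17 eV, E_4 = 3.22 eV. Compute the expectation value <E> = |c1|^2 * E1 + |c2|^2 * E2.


<E> = |c1|^2 * E1 + |c2|^2 * E2
= 0.523 * 1.17 + 0.477 * 3.22
= 0.6119 + 1.5359
= 2.1479 eV

2.1479


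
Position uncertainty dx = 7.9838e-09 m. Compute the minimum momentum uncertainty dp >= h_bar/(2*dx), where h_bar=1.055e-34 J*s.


dp = h_bar / (2 * dx)
= 1.055e-34 / (2 * 7.9838e-09)
= 1.055e-34 / 1.5968e-08
= 6.6071e-27 kg*m/s

6.6071e-27


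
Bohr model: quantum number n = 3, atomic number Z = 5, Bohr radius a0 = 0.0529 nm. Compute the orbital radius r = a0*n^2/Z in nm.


r = a0 * n^2 / Z
= 0.0529 * 3^2 / 5
= 0.0529 * 9 / 5
= 0.0952 nm

0.0952


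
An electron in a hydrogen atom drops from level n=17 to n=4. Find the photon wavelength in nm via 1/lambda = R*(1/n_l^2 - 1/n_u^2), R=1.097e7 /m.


1/lambda = R * (1/n_l^2 - 1/n_u^2)
= 1.097e7 * (1/4^2 - 1/17^2)
= 1.097e7 * (0.0625 - 0.00346)
= 1.097e7 * 0.05904
= 6.4767e+05 /m
lambda = 1 / 6.4767e+05 = 1544.0045 nm

1544.0045


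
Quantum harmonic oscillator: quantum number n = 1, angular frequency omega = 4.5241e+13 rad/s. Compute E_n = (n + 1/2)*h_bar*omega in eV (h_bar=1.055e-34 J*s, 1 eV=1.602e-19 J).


E = (n + 1/2) * h_bar * omega
= (1 + 0.5) * 1.055e-34 * 4.5241e+13
= 1.5 * 4.7729e-21
= 7.1594e-21 J
= 0.0447 eV

0.0447


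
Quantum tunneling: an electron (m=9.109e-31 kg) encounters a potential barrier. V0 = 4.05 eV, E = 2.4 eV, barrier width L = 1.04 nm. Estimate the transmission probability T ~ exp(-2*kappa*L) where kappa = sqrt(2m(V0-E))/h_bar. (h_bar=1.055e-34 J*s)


V0 - E = 1.65 eV = 2.6433e-19 J
kappa = sqrt(2 * m * (V0-E)) / h_bar
= sqrt(2 * 9.109e-31 * 2.6433e-19) / 1.055e-34
= 6.5777e+09 /m
2*kappa*L = 2 * 6.5777e+09 * 1.04e-9
= 13.6815
T = exp(-13.6815) = 1.143378e-06

1.143378e-06


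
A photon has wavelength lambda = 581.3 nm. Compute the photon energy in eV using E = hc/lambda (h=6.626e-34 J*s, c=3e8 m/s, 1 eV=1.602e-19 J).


E = hc / lambda
= (6.626e-34)(3e8) / (581.3e-9)
= 1.9878e-25 / 5.8130e-07
= 3.4196e-19 J
Converting to eV: 3.4196e-19 / 1.602e-19
= 2.1346 eV

2.1346


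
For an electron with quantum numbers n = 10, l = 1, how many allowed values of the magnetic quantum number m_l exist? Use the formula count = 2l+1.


m_l ranges from -l to +l in integer steps
So m_l goes from -1 to +1
Count = 2l + 1 = 2*1 + 1
= 3

3


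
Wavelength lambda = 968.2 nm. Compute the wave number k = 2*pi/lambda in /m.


k = 2 * pi / lambda
= 6.2832 / (968.2e-9)
= 6.2832 / 9.6820e-07
= 6.4896e+06 /m

6.4896e+06


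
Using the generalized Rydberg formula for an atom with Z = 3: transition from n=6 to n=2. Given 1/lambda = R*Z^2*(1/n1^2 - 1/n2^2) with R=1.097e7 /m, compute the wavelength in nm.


1/lambda = R * Z^2 * (1/n1^2 - 1/n2^2)
= 1.097e7 * 3^2 * (1/2^2 - 1/6^2)
= 1.097e7 * 9 * (0.25 - 0.027778)
= 2.1940e+07 /m
lambda = 1 / 2.1940e+07
= 45.5789 nm

45.5789


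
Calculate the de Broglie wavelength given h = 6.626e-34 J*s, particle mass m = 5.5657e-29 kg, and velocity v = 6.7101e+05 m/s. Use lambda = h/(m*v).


lambda = h / (m * v)
= 6.626e-34 / (5.5657e-29 * 6.7101e+05)
= 6.626e-34 / 3.7346e-23
= 1.7742e-11 m

1.7742e-11


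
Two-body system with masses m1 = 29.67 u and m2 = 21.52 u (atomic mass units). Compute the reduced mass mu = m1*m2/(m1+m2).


mu = m1 * m2 / (m1 + m2)
= 29.67 * 21.52 / (29.67 + 21.52)
= 638.4984 / 51.19
= 12.4731 u

12.4731


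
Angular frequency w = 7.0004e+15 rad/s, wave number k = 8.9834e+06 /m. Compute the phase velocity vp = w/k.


vp = w / k
= 7.0004e+15 / 8.9834e+06
= 7.7926e+08 m/s

7.7926e+08


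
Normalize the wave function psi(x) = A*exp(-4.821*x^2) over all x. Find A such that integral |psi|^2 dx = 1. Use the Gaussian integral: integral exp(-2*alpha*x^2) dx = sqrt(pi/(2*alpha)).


integral |psi|^2 dx = A^2 * sqrt(pi/(2*alpha)) = 1
A^2 = sqrt(2*alpha/pi)
= sqrt(2 * 4.821 / pi)
= 1.751897
A = sqrt(1.751897)
= 1.3236

1.3236


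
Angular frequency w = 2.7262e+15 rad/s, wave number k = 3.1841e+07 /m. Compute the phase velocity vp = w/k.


vp = w / k
= 2.7262e+15 / 3.1841e+07
= 8.5619e+07 m/s

8.5619e+07


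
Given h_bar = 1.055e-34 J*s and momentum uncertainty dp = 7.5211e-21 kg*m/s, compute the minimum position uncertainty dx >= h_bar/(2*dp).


dx = h_bar / (2 * dp)
= 1.055e-34 / (2 * 7.5211e-21)
= 1.055e-34 / 1.5042e-20
= 7.0136e-15 m

7.0136e-15


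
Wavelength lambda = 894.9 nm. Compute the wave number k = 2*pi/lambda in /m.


k = 2 * pi / lambda
= 6.2832 / (894.9e-9)
= 6.2832 / 8.9490e-07
= 7.0211e+06 /m

7.0211e+06


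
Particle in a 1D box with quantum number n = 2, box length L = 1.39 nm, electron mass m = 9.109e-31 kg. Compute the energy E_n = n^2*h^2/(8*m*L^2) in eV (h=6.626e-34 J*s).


E = n^2 * h^2 / (8 * m * L^2)
= 2^2 * (6.626e-34)^2 / (8 * 9.109e-31 * (1.39e-9)^2)
= 4 * 4.3904e-67 / (8 * 9.109e-31 * 1.9321e-18)
= 1.2473e-19 J
= 0.7786 eV

0.7786


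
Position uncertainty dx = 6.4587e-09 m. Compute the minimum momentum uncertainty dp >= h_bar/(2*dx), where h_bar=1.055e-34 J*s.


dp = h_bar / (2 * dx)
= 1.055e-34 / (2 * 6.4587e-09)
= 1.055e-34 / 1.2917e-08
= 8.1673e-27 kg*m/s

8.1673e-27


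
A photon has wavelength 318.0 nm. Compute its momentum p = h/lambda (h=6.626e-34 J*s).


p = h / lambda
= 6.626e-34 / (318.0e-9)
= 6.626e-34 / 3.1800e-07
= 2.0836e-27 kg*m/s

2.0836e-27


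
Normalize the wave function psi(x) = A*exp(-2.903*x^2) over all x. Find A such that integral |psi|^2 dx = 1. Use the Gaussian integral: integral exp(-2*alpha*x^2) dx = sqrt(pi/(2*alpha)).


integral |psi|^2 dx = A^2 * sqrt(pi/(2*alpha)) = 1
A^2 = sqrt(2*alpha/pi)
= sqrt(2 * 2.903 / pi)
= 1.359451
A = sqrt(1.359451)
= 1.166

1.166


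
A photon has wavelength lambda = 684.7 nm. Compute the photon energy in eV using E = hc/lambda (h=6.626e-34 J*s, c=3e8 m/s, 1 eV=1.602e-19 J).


E = hc / lambda
= (6.626e-34)(3e8) / (684.7e-9)
= 1.9878e-25 / 6.8470e-07
= 2.9032e-19 J
Converting to eV: 2.9032e-19 / 1.602e-19
= 1.8122 eV

1.8122


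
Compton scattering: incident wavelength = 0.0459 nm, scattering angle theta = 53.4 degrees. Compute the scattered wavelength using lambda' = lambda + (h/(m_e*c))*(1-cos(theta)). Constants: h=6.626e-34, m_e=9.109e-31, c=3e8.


Compton wavelength: h/(m_e*c) = 2.4247e-12 m
d_lambda = 2.4247e-12 * (1 - cos(53.4 deg))
= 2.4247e-12 * 0.403775
= 9.7904e-13 m = 0.000979 nm
lambda' = 0.0459 + 0.000979
= 0.046879 nm

0.046879


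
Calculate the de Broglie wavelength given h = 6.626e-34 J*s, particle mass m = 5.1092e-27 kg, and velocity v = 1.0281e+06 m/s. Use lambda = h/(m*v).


lambda = h / (m * v)
= 6.626e-34 / (5.1092e-27 * 1.0281e+06)
= 6.626e-34 / 5.2528e-21
= 1.2614e-13 m

1.2614e-13


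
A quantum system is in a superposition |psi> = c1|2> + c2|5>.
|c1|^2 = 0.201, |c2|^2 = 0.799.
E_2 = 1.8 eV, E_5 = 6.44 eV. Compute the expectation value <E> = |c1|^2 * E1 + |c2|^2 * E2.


<E> = |c1|^2 * E1 + |c2|^2 * E2
= 0.201 * 1.8 + 0.799 * 6.44
= 0.3618 + 5.1456
= 5.5074 eV

5.5074


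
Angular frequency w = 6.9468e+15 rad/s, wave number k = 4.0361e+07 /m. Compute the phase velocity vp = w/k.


vp = w / k
= 6.9468e+15 / 4.0361e+07
= 1.7212e+08 m/s

1.7212e+08


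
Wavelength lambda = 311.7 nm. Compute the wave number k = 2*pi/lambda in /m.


k = 2 * pi / lambda
= 6.2832 / (311.7e-9)
= 6.2832 / 3.1170e-07
= 2.0158e+07 /m

2.0158e+07


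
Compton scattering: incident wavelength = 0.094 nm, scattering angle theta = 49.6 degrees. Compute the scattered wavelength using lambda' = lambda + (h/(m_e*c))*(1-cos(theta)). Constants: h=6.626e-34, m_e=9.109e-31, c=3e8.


Compton wavelength: h/(m_e*c) = 2.4247e-12 m
d_lambda = 2.4247e-12 * (1 - cos(49.6 deg))
= 2.4247e-12 * 0.35188
= 8.5321e-13 m = 0.000853 nm
lambda' = 0.094 + 0.000853
= 0.094853 nm

0.094853


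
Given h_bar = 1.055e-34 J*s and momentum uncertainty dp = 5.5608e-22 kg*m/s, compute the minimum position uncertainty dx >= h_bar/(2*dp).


dx = h_bar / (2 * dp)
= 1.055e-34 / (2 * 5.5608e-22)
= 1.055e-34 / 1.1122e-21
= 9.4860e-14 m

9.4860e-14


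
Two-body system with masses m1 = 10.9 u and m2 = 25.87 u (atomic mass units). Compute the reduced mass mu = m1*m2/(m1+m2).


mu = m1 * m2 / (m1 + m2)
= 10.9 * 25.87 / (10.9 + 25.87)
= 281.983 / 36.77
= 7.6688 u

7.6688


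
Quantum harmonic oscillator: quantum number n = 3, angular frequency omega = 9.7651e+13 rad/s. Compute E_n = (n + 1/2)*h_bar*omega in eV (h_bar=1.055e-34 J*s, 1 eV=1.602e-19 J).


E = (n + 1/2) * h_bar * omega
= (3 + 0.5) * 1.055e-34 * 9.7651e+13
= 3.5 * 1.0302e-20
= 3.6058e-20 J
= 0.2251 eV

0.2251


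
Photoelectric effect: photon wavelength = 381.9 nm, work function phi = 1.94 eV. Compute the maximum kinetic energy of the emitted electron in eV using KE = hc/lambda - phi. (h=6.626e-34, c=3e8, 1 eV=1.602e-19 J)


E_photon = hc / lambda
= (6.626e-34)(3e8) / (381.9e-9)
= 5.2050e-19 J
= 3.2491 eV
KE = E_photon - phi
= 3.2491 - 1.94
= 1.3091 eV

1.3091


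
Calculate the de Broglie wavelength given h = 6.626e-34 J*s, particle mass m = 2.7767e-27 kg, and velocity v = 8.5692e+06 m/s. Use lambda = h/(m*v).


lambda = h / (m * v)
= 6.626e-34 / (2.7767e-27 * 8.5692e+06)
= 6.626e-34 / 2.3794e-20
= 2.7847e-14 m

2.7847e-14


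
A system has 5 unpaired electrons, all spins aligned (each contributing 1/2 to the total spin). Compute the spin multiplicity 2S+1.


Total spin S = N * (1/2) = 5 * 0.5 = 2.5
Spin multiplicity = 2S + 1
= 2 * 2.5 + 1
= 6

6


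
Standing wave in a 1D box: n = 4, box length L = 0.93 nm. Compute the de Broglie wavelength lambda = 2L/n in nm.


lambda = 2L / n
= 2 * 0.93 / 4
= 1.86 / 4
= 0.465 nm

0.465


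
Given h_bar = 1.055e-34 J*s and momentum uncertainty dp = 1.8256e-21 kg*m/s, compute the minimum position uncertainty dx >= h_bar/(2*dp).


dx = h_bar / (2 * dp)
= 1.055e-34 / (2 * 1.8256e-21)
= 1.055e-34 / 3.6512e-21
= 2.8895e-14 m

2.8895e-14


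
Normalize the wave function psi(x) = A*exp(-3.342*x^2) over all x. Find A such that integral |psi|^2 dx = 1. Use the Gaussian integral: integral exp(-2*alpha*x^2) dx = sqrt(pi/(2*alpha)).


integral |psi|^2 dx = A^2 * sqrt(pi/(2*alpha)) = 1
A^2 = sqrt(2*alpha/pi)
= sqrt(2 * 3.342 / pi)
= 1.458624
A = sqrt(1.458624)
= 1.2077

1.2077


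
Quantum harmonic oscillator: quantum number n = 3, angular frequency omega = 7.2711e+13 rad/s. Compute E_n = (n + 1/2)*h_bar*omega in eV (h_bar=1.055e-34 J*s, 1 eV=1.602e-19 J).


E = (n + 1/2) * h_bar * omega
= (3 + 0.5) * 1.055e-34 * 7.2711e+13
= 3.5 * 7.6710e-21
= 2.6849e-20 J
= 0.1676 eV

0.1676


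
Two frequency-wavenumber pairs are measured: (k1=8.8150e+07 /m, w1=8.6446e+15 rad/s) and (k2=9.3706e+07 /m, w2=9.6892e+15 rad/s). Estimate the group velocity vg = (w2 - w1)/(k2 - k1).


vg = (w2 - w1) / (k2 - k1)
= (9.6892e+15 - 8.6446e+15) / (9.3706e+07 - 8.8150e+07)
= 1.0446e+15 / 5.5560e+06
= 1.8801e+08 m/s

1.8801e+08


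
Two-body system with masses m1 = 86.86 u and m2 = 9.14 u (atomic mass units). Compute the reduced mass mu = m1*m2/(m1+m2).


mu = m1 * m2 / (m1 + m2)
= 86.86 * 9.14 / (86.86 + 9.14)
= 793.9004 / 96.0
= 8.2698 u

8.2698


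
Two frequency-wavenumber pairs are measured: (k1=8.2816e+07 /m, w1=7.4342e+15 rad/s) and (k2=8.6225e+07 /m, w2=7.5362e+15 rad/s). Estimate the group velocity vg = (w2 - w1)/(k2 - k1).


vg = (w2 - w1) / (k2 - k1)
= (7.5362e+15 - 7.4342e+15) / (8.6225e+07 - 8.2816e+07)
= 1.0200e+14 / 3.4090e+06
= 2.9921e+07 m/s

2.9921e+07


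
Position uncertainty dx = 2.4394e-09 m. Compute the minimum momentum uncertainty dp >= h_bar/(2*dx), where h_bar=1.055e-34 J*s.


dp = h_bar / (2 * dx)
= 1.055e-34 / (2 * 2.4394e-09)
= 1.055e-34 / 4.8788e-09
= 2.1624e-26 kg*m/s

2.1624e-26


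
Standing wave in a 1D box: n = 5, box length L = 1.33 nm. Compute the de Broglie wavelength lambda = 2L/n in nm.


lambda = 2L / n
= 2 * 1.33 / 5
= 2.66 / 5
= 0.532 nm

0.532


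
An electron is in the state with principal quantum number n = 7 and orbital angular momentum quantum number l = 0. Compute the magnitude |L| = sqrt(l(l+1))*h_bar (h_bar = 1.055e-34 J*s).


L = sqrt(l*(l+1)) * h_bar
= sqrt(0 * 1) * 1.055e-34
= sqrt(0) * 1.055e-34
= 0.0 * 1.055e-34
= 0.0000e+00 J*s

0.0000e+00


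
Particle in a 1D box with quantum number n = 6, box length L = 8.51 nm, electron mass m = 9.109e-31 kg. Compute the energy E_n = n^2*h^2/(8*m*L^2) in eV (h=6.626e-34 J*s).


E = n^2 * h^2 / (8 * m * L^2)
= 6^2 * (6.626e-34)^2 / (8 * 9.109e-31 * (8.51e-9)^2)
= 36 * 4.3904e-67 / (8 * 9.109e-31 * 7.2420e-17)
= 2.9949e-20 J
= 0.1869 eV

0.1869


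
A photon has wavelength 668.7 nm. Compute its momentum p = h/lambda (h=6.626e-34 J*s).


p = h / lambda
= 6.626e-34 / (668.7e-9)
= 6.626e-34 / 6.6870e-07
= 9.9088e-28 kg*m/s

9.9088e-28


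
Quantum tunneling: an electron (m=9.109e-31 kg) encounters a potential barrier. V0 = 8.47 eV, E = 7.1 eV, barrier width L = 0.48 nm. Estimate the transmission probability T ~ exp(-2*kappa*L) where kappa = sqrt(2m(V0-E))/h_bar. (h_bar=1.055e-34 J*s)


V0 - E = 1.37 eV = 2.1947e-19 J
kappa = sqrt(2 * m * (V0-E)) / h_bar
= sqrt(2 * 9.109e-31 * 2.1947e-19) / 1.055e-34
= 5.9936e+09 /m
2*kappa*L = 2 * 5.9936e+09 * 0.48e-9
= 5.7539
T = exp(-5.7539) = 3.170461e-03

3.170461e-03


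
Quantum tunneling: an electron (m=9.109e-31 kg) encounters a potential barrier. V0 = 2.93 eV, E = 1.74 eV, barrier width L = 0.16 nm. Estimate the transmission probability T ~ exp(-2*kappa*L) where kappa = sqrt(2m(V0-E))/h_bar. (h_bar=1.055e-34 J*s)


V0 - E = 1.19 eV = 1.9064e-19 J
kappa = sqrt(2 * m * (V0-E)) / h_bar
= sqrt(2 * 9.109e-31 * 1.9064e-19) / 1.055e-34
= 5.5860e+09 /m
2*kappa*L = 2 * 5.5860e+09 * 0.16e-9
= 1.7875
T = exp(-1.7875) = 1.673736e-01

1.673736e-01


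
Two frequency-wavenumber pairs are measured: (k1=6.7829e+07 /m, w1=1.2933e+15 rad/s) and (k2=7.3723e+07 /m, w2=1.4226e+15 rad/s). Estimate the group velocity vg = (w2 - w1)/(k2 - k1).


vg = (w2 - w1) / (k2 - k1)
= (1.4226e+15 - 1.2933e+15) / (7.3723e+07 - 6.7829e+07)
= 1.2930e+14 / 5.8940e+06
= 2.1938e+07 m/s

2.1938e+07


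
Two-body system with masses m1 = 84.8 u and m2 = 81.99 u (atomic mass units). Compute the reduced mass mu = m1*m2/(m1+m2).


mu = m1 * m2 / (m1 + m2)
= 84.8 * 81.99 / (84.8 + 81.99)
= 6952.752 / 166.79
= 41.6857 u

41.6857


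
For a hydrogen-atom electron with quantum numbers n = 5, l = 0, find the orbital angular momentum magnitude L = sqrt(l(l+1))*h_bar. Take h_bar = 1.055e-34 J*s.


L = sqrt(l*(l+1)) * h_bar
= sqrt(0 * 1) * 1.055e-34
= sqrt(0) * 1.055e-34
= 0.0 * 1.055e-34
= 0.0000e+00 J*s

0.0000e+00


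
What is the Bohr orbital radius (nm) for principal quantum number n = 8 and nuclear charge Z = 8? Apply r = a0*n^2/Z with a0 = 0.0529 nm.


r = a0 * n^2 / Z
= 0.0529 * 8^2 / 8
= 0.0529 * 64 / 8
= 0.4232 nm

0.4232


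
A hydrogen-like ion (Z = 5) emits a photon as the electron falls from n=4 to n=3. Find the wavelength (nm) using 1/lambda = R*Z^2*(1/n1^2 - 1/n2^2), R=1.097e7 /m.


1/lambda = R * Z^2 * (1/n1^2 - 1/n2^2)
= 1.097e7 * 5^2 * (1/3^2 - 1/4^2)
= 1.097e7 * 25 * (0.111111 - 0.0625)
= 1.3332e+07 /m
lambda = 1 / 1.3332e+07
= 75.0098 nm

75.0098


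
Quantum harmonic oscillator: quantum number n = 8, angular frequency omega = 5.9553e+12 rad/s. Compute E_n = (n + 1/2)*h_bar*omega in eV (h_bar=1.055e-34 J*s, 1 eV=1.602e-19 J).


E = (n + 1/2) * h_bar * omega
= (8 + 0.5) * 1.055e-34 * 5.9553e+12
= 8.5 * 6.2828e-22
= 5.3404e-21 J
= 0.0333 eV

0.0333


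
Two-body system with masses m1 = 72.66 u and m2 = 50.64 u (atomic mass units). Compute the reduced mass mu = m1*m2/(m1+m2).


mu = m1 * m2 / (m1 + m2)
= 72.66 * 50.64 / (72.66 + 50.64)
= 3679.5024 / 123.3
= 29.8419 u

29.8419


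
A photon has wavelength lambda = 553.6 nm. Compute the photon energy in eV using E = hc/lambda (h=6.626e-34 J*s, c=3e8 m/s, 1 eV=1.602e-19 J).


E = hc / lambda
= (6.626e-34)(3e8) / (553.6e-9)
= 1.9878e-25 / 5.5360e-07
= 3.5907e-19 J
Converting to eV: 3.5907e-19 / 1.602e-19
= 2.2414 eV

2.2414


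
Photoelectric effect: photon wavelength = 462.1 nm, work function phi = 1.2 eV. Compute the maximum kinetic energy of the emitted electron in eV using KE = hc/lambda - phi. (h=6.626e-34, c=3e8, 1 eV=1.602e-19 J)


E_photon = hc / lambda
= (6.626e-34)(3e8) / (462.1e-9)
= 4.3017e-19 J
= 2.6852 eV
KE = E_photon - phi
= 2.6852 - 1.2
= 1.4852 eV

1.4852


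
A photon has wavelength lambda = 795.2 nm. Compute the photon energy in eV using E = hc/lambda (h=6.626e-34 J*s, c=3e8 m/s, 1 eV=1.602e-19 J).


E = hc / lambda
= (6.626e-34)(3e8) / (795.2e-9)
= 1.9878e-25 / 7.9520e-07
= 2.4997e-19 J
Converting to eV: 2.4997e-19 / 1.602e-19
= 1.5604 eV

1.5604


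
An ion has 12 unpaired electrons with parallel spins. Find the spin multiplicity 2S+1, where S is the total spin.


Total spin S = N * (1/2) = 12 * 0.5 = 6.0
Spin multiplicity = 2S + 1
= 2 * 6.0 + 1
= 13

13


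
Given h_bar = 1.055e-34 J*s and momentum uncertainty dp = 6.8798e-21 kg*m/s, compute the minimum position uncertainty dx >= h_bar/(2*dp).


dx = h_bar / (2 * dp)
= 1.055e-34 / (2 * 6.8798e-21)
= 1.055e-34 / 1.3760e-20
= 7.6674e-15 m

7.6674e-15


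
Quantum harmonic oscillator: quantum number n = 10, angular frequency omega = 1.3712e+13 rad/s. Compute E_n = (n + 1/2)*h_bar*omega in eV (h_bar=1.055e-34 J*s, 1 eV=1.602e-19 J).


E = (n + 1/2) * h_bar * omega
= (10 + 0.5) * 1.055e-34 * 1.3712e+13
= 10.5 * 1.4466e-21
= 1.5189e-20 J
= 0.0948 eV

0.0948


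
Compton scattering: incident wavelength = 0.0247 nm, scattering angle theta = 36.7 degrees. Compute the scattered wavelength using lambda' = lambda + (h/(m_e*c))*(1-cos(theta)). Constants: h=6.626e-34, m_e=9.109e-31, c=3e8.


Compton wavelength: h/(m_e*c) = 2.4247e-12 m
d_lambda = 2.4247e-12 * (1 - cos(36.7 deg))
= 2.4247e-12 * 0.198224
= 4.8064e-13 m = 0.000481 nm
lambda' = 0.0247 + 0.000481
= 0.025181 nm

0.025181


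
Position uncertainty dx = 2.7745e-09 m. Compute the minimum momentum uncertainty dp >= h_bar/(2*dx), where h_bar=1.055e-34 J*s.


dp = h_bar / (2 * dx)
= 1.055e-34 / (2 * 2.7745e-09)
= 1.055e-34 / 5.5490e-09
= 1.9012e-26 kg*m/s

1.9012e-26


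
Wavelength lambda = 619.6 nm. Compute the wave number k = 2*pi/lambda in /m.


k = 2 * pi / lambda
= 6.2832 / (619.6e-9)
= 6.2832 / 6.1960e-07
= 1.0141e+07 /m

1.0141e+07


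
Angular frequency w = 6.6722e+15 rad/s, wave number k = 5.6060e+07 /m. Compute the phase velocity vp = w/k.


vp = w / k
= 6.6722e+15 / 5.6060e+07
= 1.1902e+08 m/s

1.1902e+08


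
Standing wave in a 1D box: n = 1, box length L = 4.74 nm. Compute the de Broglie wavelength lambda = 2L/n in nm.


lambda = 2L / n
= 2 * 4.74 / 1
= 9.48 / 1
= 9.48 nm

9.48


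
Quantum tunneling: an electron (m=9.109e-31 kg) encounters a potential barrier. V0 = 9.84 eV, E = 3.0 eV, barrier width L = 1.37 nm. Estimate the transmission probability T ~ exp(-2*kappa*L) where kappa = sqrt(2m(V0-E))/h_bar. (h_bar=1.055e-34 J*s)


V0 - E = 6.84 eV = 1.0958e-18 J
kappa = sqrt(2 * m * (V0-E)) / h_bar
= sqrt(2 * 9.109e-31 * 1.0958e-18) / 1.055e-34
= 1.3392e+10 /m
2*kappa*L = 2 * 1.3392e+10 * 1.37e-9
= 36.6951
T = exp(-36.6951) = 1.157530e-16

1.157530e-16


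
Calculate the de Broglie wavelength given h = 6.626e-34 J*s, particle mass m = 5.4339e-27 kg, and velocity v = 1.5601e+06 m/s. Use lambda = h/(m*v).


lambda = h / (m * v)
= 6.626e-34 / (5.4339e-27 * 1.5601e+06)
= 6.626e-34 / 8.4774e-21
= 7.8161e-14 m

7.8161e-14


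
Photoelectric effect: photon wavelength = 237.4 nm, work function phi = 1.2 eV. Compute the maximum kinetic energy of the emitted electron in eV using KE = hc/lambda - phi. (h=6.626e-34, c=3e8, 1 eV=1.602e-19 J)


E_photon = hc / lambda
= (6.626e-34)(3e8) / (237.4e-9)
= 8.3732e-19 J
= 5.2267 eV
KE = E_photon - phi
= 5.2267 - 1.2
= 4.0267 eV

4.0267


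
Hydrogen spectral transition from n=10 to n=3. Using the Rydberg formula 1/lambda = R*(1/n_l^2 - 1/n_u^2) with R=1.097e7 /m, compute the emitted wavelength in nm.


1/lambda = R * (1/n_l^2 - 1/n_u^2)
= 1.097e7 * (1/3^2 - 1/10^2)
= 1.097e7 * (0.111111 - 0.01)
= 1.097e7 * 0.101111
= 1.1092e+06 /m
lambda = 1 / 1.1092e+06 = 901.5597 nm

901.5597


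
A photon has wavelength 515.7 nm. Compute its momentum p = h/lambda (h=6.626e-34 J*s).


p = h / lambda
= 6.626e-34 / (515.7e-9)
= 6.626e-34 / 5.1570e-07
= 1.2849e-27 kg*m/s

1.2849e-27


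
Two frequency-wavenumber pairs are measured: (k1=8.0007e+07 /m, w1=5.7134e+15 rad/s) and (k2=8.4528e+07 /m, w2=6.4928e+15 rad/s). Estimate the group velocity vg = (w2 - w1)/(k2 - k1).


vg = (w2 - w1) / (k2 - k1)
= (6.4928e+15 - 5.7134e+15) / (8.4528e+07 - 8.0007e+07)
= 7.7940e+14 / 4.5210e+06
= 1.7240e+08 m/s

1.7240e+08


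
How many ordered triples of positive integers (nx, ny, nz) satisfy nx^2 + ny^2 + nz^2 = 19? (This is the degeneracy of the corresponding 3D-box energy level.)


Enumerate all (nx, ny, nz) with nx^2 + ny^2 + nz^2 = 19:
(1,3,3)
(3,1,3)
(3,3,1)
Total degeneracy = 3

3


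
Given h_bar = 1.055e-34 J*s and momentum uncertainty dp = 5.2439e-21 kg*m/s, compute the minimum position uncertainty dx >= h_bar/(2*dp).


dx = h_bar / (2 * dp)
= 1.055e-34 / (2 * 5.2439e-21)
= 1.055e-34 / 1.0488e-20
= 1.0059e-14 m

1.0059e-14


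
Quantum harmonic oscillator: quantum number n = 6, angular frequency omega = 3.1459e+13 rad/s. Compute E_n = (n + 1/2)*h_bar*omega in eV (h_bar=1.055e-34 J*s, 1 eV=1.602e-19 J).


E = (n + 1/2) * h_bar * omega
= (6 + 0.5) * 1.055e-34 * 3.1459e+13
= 6.5 * 3.3189e-21
= 2.1573e-20 J
= 0.1347 eV

0.1347


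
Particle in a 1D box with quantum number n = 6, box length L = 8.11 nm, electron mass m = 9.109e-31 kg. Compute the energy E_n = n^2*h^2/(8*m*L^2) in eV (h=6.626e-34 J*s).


E = n^2 * h^2 / (8 * m * L^2)
= 6^2 * (6.626e-34)^2 / (8 * 9.109e-31 * (8.11e-9)^2)
= 36 * 4.3904e-67 / (8 * 9.109e-31 * 6.5772e-17)
= 3.2976e-20 J
= 0.2058 eV

0.2058


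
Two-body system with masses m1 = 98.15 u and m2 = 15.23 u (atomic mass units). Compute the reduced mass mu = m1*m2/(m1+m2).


mu = m1 * m2 / (m1 + m2)
= 98.15 * 15.23 / (98.15 + 15.23)
= 1494.8245 / 113.38
= 13.1842 u

13.1842


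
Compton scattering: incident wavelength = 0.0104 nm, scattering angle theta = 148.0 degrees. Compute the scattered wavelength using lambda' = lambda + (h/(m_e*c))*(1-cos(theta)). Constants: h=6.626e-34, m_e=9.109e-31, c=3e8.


Compton wavelength: h/(m_e*c) = 2.4247e-12 m
d_lambda = 2.4247e-12 * (1 - cos(148.0 deg))
= 2.4247e-12 * 1.848048
= 4.4810e-12 m = 0.004481 nm
lambda' = 0.0104 + 0.004481
= 0.014881 nm

0.014881


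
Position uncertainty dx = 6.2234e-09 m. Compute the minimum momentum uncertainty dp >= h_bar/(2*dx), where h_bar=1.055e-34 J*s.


dp = h_bar / (2 * dx)
= 1.055e-34 / (2 * 6.2234e-09)
= 1.055e-34 / 1.2447e-08
= 8.4761e-27 kg*m/s

8.4761e-27


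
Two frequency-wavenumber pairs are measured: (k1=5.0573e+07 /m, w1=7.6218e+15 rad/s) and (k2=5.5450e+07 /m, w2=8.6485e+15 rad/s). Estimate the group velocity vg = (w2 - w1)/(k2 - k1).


vg = (w2 - w1) / (k2 - k1)
= (8.6485e+15 - 7.6218e+15) / (5.5450e+07 - 5.0573e+07)
= 1.0267e+15 / 4.8770e+06
= 2.1052e+08 m/s

2.1052e+08


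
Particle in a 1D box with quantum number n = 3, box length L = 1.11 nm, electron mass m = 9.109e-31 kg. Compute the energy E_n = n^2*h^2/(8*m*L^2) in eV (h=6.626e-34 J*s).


E = n^2 * h^2 / (8 * m * L^2)
= 3^2 * (6.626e-34)^2 / (8 * 9.109e-31 * (1.11e-9)^2)
= 9 * 4.3904e-67 / (8 * 9.109e-31 * 1.2321e-18)
= 4.4009e-19 J
= 2.7471 eV

2.7471


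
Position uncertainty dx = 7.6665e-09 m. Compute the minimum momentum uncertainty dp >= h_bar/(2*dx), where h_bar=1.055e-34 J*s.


dp = h_bar / (2 * dx)
= 1.055e-34 / (2 * 7.6665e-09)
= 1.055e-34 / 1.5333e-08
= 6.8806e-27 kg*m/s

6.8806e-27


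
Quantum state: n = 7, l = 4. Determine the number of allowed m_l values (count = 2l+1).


m_l ranges from -l to +l in integer steps
So m_l goes from -4 to +4
Count = 2l + 1 = 2*4 + 1
= 9

9


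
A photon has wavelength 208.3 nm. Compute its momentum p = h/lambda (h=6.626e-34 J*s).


p = h / lambda
= 6.626e-34 / (208.3e-9)
= 6.626e-34 / 2.0830e-07
= 3.1810e-27 kg*m/s

3.1810e-27


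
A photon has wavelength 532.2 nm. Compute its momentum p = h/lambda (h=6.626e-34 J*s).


p = h / lambda
= 6.626e-34 / (532.2e-9)
= 6.626e-34 / 5.3220e-07
= 1.2450e-27 kg*m/s

1.2450e-27


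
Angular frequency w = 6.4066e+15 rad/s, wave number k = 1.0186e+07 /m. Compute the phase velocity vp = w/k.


vp = w / k
= 6.4066e+15 / 1.0186e+07
= 6.2896e+08 m/s

6.2896e+08


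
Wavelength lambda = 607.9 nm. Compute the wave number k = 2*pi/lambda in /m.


k = 2 * pi / lambda
= 6.2832 / (607.9e-9)
= 6.2832 / 6.0790e-07
= 1.0336e+07 /m

1.0336e+07


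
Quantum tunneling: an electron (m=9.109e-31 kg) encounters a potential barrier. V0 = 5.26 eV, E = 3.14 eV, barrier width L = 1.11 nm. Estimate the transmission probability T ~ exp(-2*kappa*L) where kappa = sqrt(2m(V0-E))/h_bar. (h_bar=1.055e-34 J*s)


V0 - E = 2.12 eV = 3.3962e-19 J
kappa = sqrt(2 * m * (V0-E)) / h_bar
= sqrt(2 * 9.109e-31 * 3.3962e-19) / 1.055e-34
= 7.4558e+09 /m
2*kappa*L = 2 * 7.4558e+09 * 1.11e-9
= 16.552
T = exp(-16.552) = 6.479848e-08

6.479848e-08


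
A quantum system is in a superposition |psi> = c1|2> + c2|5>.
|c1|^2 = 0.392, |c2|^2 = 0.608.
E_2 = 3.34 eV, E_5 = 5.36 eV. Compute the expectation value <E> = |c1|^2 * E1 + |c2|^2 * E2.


<E> = |c1|^2 * E1 + |c2|^2 * E2
= 0.392 * 3.34 + 0.608 * 5.36
= 1.3093 + 3.2589
= 4.5682 eV

4.5682


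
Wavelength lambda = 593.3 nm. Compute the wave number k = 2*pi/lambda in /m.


k = 2 * pi / lambda
= 6.2832 / (593.3e-9)
= 6.2832 / 5.9330e-07
= 1.0590e+07 /m

1.0590e+07


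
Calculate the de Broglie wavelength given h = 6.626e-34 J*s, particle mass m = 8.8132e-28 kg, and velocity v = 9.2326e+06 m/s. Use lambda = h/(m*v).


lambda = h / (m * v)
= 6.626e-34 / (8.8132e-28 * 9.2326e+06)
= 6.626e-34 / 8.1369e-21
= 8.1432e-14 m

8.1432e-14


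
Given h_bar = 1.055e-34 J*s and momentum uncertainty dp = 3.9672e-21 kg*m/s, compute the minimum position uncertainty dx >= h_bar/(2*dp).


dx = h_bar / (2 * dp)
= 1.055e-34 / (2 * 3.9672e-21)
= 1.055e-34 / 7.9344e-21
= 1.3297e-14 m

1.3297e-14


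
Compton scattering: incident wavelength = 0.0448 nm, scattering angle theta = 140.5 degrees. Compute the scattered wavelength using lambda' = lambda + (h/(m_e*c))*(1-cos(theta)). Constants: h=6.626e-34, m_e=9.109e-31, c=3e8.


Compton wavelength: h/(m_e*c) = 2.4247e-12 m
d_lambda = 2.4247e-12 * (1 - cos(140.5 deg))
= 2.4247e-12 * 1.771625
= 4.2957e-12 m = 0.004296 nm
lambda' = 0.0448 + 0.004296
= 0.049096 nm

0.049096


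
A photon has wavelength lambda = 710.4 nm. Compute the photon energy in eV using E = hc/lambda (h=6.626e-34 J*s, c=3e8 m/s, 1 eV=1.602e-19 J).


E = hc / lambda
= (6.626e-34)(3e8) / (710.4e-9)
= 1.9878e-25 / 7.1040e-07
= 2.7981e-19 J
Converting to eV: 2.7981e-19 / 1.602e-19
= 1.7467 eV

1.7467


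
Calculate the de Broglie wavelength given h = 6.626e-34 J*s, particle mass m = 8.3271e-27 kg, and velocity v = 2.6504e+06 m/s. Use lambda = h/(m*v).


lambda = h / (m * v)
= 6.626e-34 / (8.3271e-27 * 2.6504e+06)
= 6.626e-34 / 2.2070e-20
= 3.0022e-14 m

3.0022e-14


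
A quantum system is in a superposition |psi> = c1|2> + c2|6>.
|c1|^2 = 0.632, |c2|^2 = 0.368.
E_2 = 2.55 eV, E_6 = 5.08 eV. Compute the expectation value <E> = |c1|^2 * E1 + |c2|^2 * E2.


<E> = |c1|^2 * E1 + |c2|^2 * E2
= 0.632 * 2.55 + 0.368 * 5.08
= 1.6116 + 1.8694
= 3.481 eV

3.481


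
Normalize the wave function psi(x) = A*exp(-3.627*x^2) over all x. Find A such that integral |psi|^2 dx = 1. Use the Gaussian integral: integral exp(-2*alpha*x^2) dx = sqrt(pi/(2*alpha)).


integral |psi|^2 dx = A^2 * sqrt(pi/(2*alpha)) = 1
A^2 = sqrt(2*alpha/pi)
= sqrt(2 * 3.627 / pi)
= 1.519546
A = sqrt(1.519546)
= 1.2327

1.2327


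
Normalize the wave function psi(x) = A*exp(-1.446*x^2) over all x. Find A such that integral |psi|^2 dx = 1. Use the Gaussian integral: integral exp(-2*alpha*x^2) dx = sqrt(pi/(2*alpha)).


integral |psi|^2 dx = A^2 * sqrt(pi/(2*alpha)) = 1
A^2 = sqrt(2*alpha/pi)
= sqrt(2 * 1.446 / pi)
= 0.959454
A = sqrt(0.959454)
= 0.9795

0.9795


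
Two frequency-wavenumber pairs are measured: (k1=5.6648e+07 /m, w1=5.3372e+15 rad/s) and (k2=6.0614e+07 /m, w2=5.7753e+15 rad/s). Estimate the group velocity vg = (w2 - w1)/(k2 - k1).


vg = (w2 - w1) / (k2 - k1)
= (5.7753e+15 - 5.3372e+15) / (6.0614e+07 - 5.6648e+07)
= 4.3810e+14 / 3.9660e+06
= 1.1046e+08 m/s

1.1046e+08


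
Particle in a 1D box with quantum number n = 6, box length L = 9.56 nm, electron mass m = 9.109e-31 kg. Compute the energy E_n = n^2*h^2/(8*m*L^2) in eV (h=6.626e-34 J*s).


E = n^2 * h^2 / (8 * m * L^2)
= 6^2 * (6.626e-34)^2 / (8 * 9.109e-31 * (9.56e-9)^2)
= 36 * 4.3904e-67 / (8 * 9.109e-31 * 9.1394e-17)
= 2.3732e-20 J
= 0.1481 eV

0.1481


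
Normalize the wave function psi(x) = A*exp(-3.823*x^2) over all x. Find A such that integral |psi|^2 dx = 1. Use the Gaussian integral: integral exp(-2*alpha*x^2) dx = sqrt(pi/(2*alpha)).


integral |psi|^2 dx = A^2 * sqrt(pi/(2*alpha)) = 1
A^2 = sqrt(2*alpha/pi)
= sqrt(2 * 3.823 / pi)
= 1.560063
A = sqrt(1.560063)
= 1.249

1.249


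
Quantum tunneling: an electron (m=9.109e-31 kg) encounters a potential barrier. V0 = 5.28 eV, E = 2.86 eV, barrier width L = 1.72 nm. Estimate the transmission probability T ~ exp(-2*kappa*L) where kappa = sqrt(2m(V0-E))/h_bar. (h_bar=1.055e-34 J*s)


V0 - E = 2.42 eV = 3.8768e-19 J
kappa = sqrt(2 * m * (V0-E)) / h_bar
= sqrt(2 * 9.109e-31 * 3.8768e-19) / 1.055e-34
= 7.9659e+09 /m
2*kappa*L = 2 * 7.9659e+09 * 1.72e-9
= 27.4028
T = exp(-27.4028) = 1.256337e-12

1.256337e-12


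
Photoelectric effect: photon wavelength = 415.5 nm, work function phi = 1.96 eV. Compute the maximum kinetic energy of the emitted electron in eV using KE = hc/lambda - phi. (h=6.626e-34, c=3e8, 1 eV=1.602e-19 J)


E_photon = hc / lambda
= (6.626e-34)(3e8) / (415.5e-9)
= 4.7841e-19 J
= 2.9863 eV
KE = E_photon - phi
= 2.9863 - 1.96
= 1.0263 eV

1.0263


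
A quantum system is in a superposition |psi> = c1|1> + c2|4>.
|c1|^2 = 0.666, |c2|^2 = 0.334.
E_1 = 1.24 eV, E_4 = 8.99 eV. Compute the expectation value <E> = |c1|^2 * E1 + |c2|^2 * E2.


<E> = |c1|^2 * E1 + |c2|^2 * E2
= 0.666 * 1.24 + 0.334 * 8.99
= 0.8258 + 3.0027
= 3.8285 eV

3.8285


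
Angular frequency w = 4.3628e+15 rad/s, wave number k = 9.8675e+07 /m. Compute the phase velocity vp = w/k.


vp = w / k
= 4.3628e+15 / 9.8675e+07
= 4.4214e+07 m/s

4.4214e+07


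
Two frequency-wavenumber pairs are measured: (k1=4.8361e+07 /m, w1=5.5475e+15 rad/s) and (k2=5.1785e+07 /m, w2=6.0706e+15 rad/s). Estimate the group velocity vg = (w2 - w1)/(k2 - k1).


vg = (w2 - w1) / (k2 - k1)
= (6.0706e+15 - 5.5475e+15) / (5.1785e+07 - 4.8361e+07)
= 5.2310e+14 / 3.4240e+06
= 1.5277e+08 m/s

1.5277e+08


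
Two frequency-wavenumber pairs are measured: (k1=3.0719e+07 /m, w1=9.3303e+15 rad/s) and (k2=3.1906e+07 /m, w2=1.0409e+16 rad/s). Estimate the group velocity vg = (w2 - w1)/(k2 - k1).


vg = (w2 - w1) / (k2 - k1)
= (1.0409e+16 - 9.3303e+15) / (3.1906e+07 - 3.0719e+07)
= 1.0787e+15 / 1.1870e+06
= 9.0876e+08 m/s

9.0876e+08


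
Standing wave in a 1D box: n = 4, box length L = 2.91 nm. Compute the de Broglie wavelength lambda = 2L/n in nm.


lambda = 2L / n
= 2 * 2.91 / 4
= 5.82 / 4
= 1.455 nm

1.455


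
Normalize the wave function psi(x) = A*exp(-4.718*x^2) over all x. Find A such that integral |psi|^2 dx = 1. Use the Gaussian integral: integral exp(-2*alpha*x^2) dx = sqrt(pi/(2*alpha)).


integral |psi|^2 dx = A^2 * sqrt(pi/(2*alpha)) = 1
A^2 = sqrt(2*alpha/pi)
= sqrt(2 * 4.718 / pi)
= 1.733082
A = sqrt(1.733082)
= 1.3165

1.3165


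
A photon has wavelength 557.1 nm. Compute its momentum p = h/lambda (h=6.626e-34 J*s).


p = h / lambda
= 6.626e-34 / (557.1e-9)
= 6.626e-34 / 5.5710e-07
= 1.1894e-27 kg*m/s

1.1894e-27


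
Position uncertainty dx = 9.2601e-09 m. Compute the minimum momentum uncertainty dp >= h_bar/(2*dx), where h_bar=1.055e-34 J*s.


dp = h_bar / (2 * dx)
= 1.055e-34 / (2 * 9.2601e-09)
= 1.055e-34 / 1.8520e-08
= 5.6965e-27 kg*m/s

5.6965e-27


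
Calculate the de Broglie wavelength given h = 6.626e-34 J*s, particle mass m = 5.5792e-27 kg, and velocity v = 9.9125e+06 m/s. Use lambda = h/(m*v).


lambda = h / (m * v)
= 6.626e-34 / (5.5792e-27 * 9.9125e+06)
= 6.626e-34 / 5.5304e-20
= 1.1981e-14 m

1.1981e-14


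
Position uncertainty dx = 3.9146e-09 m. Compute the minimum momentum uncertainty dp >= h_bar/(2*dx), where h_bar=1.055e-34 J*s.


dp = h_bar / (2 * dx)
= 1.055e-34 / (2 * 3.9146e-09)
= 1.055e-34 / 7.8292e-09
= 1.3475e-26 kg*m/s

1.3475e-26


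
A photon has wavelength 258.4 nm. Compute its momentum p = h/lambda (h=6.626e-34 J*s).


p = h / lambda
= 6.626e-34 / (258.4e-9)
= 6.626e-34 / 2.5840e-07
= 2.5642e-27 kg*m/s

2.5642e-27


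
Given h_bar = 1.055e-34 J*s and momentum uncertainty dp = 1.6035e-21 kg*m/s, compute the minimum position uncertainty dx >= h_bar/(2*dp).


dx = h_bar / (2 * dp)
= 1.055e-34 / (2 * 1.6035e-21)
= 1.055e-34 / 3.2070e-21
= 3.2897e-14 m

3.2897e-14


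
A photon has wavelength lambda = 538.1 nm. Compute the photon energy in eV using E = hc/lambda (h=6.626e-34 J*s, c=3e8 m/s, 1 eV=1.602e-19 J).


E = hc / lambda
= (6.626e-34)(3e8) / (538.1e-9)
= 1.9878e-25 / 5.3810e-07
= 3.6941e-19 J
Converting to eV: 3.6941e-19 / 1.602e-19
= 2.3059 eV

2.3059


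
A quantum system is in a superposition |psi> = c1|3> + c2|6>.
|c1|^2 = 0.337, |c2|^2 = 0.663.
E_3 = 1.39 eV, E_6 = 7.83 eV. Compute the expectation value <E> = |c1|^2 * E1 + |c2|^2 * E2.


<E> = |c1|^2 * E1 + |c2|^2 * E2
= 0.337 * 1.39 + 0.663 * 7.83
= 0.4684 + 5.1913
= 5.6597 eV

5.6597


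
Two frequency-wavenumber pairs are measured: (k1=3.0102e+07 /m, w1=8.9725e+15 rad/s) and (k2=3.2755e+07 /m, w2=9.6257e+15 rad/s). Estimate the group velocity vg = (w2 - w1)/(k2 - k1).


vg = (w2 - w1) / (k2 - k1)
= (9.6257e+15 - 8.9725e+15) / (3.2755e+07 - 3.0102e+07)
= 6.5320e+14 / 2.6530e+06
= 2.4621e+08 m/s

2.4621e+08


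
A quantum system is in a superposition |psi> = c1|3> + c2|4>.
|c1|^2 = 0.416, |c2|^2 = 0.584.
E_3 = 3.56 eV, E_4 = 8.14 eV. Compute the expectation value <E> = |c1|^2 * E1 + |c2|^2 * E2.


<E> = |c1|^2 * E1 + |c2|^2 * E2
= 0.416 * 3.56 + 0.584 * 8.14
= 1.481 + 4.7538
= 6.2347 eV

6.2347


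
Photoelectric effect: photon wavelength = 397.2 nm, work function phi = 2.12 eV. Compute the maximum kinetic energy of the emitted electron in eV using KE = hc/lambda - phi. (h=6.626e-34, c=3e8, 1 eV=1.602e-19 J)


E_photon = hc / lambda
= (6.626e-34)(3e8) / (397.2e-9)
= 5.0045e-19 J
= 3.1239 eV
KE = E_photon - phi
= 3.1239 - 2.12
= 1.0039 eV

1.0039


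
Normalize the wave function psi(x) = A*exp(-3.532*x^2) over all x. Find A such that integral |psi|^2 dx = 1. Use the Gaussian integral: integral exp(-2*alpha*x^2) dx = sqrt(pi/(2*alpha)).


integral |psi|^2 dx = A^2 * sqrt(pi/(2*alpha)) = 1
A^2 = sqrt(2*alpha/pi)
= sqrt(2 * 3.532 / pi)
= 1.499514
A = sqrt(1.499514)
= 1.2245

1.2245
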